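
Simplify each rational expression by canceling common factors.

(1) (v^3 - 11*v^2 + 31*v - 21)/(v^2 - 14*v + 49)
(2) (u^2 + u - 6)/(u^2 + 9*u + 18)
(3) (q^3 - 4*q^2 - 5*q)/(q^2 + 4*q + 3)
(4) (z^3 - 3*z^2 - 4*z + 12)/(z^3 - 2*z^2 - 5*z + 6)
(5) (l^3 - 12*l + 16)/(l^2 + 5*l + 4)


(1) = (v^2 - 4*v + 3)/(v - 7)
(2) = (u - 2)/(u + 6)
(3) = (q^2 - 5*q)/(q + 3)
(4) = (z - 2)/(z - 1)
(5) = (l^2 - 4*l + 4)/(l + 1)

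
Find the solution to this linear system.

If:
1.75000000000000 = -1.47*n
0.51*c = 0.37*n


Then:
c = -0.86
n = -1.19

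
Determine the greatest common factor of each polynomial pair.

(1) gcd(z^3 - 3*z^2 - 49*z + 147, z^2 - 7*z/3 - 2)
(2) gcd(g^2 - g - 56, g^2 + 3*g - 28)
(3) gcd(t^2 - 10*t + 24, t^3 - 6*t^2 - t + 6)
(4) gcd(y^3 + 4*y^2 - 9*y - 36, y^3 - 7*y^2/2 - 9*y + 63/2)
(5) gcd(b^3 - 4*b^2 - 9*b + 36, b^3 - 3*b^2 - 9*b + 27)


(1) = gcd((z - 7)*(z - 3)*(z + 7), (z - 3)*(z + 2/3)) = z - 3
(2) = g + 7
(3) = t - 6
(4) = y^2 - 9
(5) = b^2 - 9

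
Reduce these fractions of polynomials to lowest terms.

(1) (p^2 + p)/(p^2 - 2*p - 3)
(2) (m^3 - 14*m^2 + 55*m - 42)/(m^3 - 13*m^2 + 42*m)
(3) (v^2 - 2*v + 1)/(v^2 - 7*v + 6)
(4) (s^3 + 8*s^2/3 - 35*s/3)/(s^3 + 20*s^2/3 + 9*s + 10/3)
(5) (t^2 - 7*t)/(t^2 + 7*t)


(1) = p/(p - 3)
(2) = (m - 1)/m
(3) = (v - 1)/(v - 6)
(4) = (3*s^2 - 7*s)/(3*s^2 + 5*s + 2)
(5) = (t - 7)/(t + 7)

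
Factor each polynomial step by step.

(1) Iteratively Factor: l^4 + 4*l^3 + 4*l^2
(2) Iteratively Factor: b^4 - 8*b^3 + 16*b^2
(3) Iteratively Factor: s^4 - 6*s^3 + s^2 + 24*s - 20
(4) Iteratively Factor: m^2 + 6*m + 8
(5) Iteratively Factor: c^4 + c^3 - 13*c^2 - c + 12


(1) = (l + 2)*(l^3 + 2*l^2) = l*(l + 2)*(l^2 + 2*l) = l*(l + 2)^2*(l)
(2) = (b - 4)*(b^3 - 4*b^2) = (b - 4)^2*(b^2) = b*(b - 4)^2*(b)
(3) = (s - 2)*(s^3 - 4*s^2 - 7*s + 10) = (s - 2)*(s + 2)*(s^2 - 6*s + 5) = (s - 5)*(s - 2)*(s + 2)*(s - 1)
(4) = (m + 4)*(m + 2)
(5) = (c - 1)*(c^3 + 2*c^2 - 11*c - 12) = (c - 1)*(c + 4)*(c^2 - 2*c - 3) = (c - 1)*(c + 1)*(c + 4)*(c - 3)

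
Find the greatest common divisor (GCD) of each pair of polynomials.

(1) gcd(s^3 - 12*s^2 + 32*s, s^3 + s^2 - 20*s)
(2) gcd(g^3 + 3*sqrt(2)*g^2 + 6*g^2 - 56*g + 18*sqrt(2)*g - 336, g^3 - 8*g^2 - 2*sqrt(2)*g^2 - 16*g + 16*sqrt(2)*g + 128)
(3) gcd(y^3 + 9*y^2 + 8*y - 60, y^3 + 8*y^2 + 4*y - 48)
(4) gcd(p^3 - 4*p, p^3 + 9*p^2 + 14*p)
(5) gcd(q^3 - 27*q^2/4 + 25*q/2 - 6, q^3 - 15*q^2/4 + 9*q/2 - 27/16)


(1) = s^2 - 4*s
(2) = gcd((g + 6)*(g - 4*sqrt(2))*(g + 7*sqrt(2)), (g - 8)*(g - 4*sqrt(2))*(g + 2*sqrt(2))) = g - 4*sqrt(2)
(3) = gcd((y - 2)*(y + 5)*(y + 6), (y - 2)*(y + 4)*(y + 6)) = y^2 + 4*y - 12
(4) = gcd(p*(p - 2)*(p + 2), p*(p + 2)*(p + 7)) = p^2 + 2*p
(5) = gcd((q - 4)*(q - 2)*(q - 3/4), (q - 3/2)^2*(q - 3/4)) = q - 3/4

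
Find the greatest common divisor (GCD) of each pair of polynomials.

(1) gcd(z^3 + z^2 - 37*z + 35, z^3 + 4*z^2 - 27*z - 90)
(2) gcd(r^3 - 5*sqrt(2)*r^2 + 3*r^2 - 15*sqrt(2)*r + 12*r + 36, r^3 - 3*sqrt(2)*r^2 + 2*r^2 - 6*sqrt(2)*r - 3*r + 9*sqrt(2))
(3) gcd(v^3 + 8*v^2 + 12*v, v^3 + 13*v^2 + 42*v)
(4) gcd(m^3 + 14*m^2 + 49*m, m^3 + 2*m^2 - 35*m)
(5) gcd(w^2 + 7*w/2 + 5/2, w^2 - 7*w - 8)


(1) = gcd((z - 5)*(z - 1)*(z + 7), (z - 5)*(z + 3)*(z + 6)) = z - 5
(2) = gcd((r + 3)*(r - 3*sqrt(2))*(r - 2*sqrt(2)), (r - 1)*(r + 3)*(r - 3*sqrt(2))) = r^2 + r*(3 - 3*sqrt(2)) - 9*sqrt(2)
(3) = v^2 + 6*v
(4) = m^2 + 7*m
(5) = gcd((w + 1)*(w + 5/2), (w - 8)*(w + 1)) = w + 1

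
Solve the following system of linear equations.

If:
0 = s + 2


Then:
s = -2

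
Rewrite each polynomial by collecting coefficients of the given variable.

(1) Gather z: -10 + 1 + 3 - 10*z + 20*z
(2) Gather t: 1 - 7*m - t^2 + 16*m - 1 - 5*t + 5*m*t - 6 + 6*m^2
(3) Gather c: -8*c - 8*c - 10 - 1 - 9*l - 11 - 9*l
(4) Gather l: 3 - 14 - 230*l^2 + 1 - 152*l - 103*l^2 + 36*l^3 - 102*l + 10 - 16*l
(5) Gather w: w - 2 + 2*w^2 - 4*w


(1) = 10*z - 6
(2) = 6*m^2 + 9*m - t^2 + t*(5*m - 5) - 6
(3) = -16*c - 18*l - 22
(4) = 36*l^3 - 333*l^2 - 270*l
(5) = 2*w^2 - 3*w - 2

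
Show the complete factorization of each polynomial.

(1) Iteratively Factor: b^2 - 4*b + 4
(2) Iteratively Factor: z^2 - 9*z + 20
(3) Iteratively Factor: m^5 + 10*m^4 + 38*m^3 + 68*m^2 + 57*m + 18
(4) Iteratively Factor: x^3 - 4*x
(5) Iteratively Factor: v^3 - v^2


(1) = (b - 2)*(b - 2)
(2) = (z - 4)*(z - 5)
(3) = (m + 3)*(m^4 + 7*m^3 + 17*m^2 + 17*m + 6) = (m + 1)*(m + 3)*(m^3 + 6*m^2 + 11*m + 6) = (m + 1)*(m + 3)^2*(m^2 + 3*m + 2) = (m + 1)^2*(m + 3)^2*(m + 2)
(4) = (x - 2)*(x^2 + 2*x) = (x - 2)*(x + 2)*(x)
(5) = (v - 1)*(v^2) = v*(v - 1)*(v)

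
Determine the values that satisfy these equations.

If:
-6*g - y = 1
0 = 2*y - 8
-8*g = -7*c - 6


Then:
c = -38/21
g = -5/6
y = 4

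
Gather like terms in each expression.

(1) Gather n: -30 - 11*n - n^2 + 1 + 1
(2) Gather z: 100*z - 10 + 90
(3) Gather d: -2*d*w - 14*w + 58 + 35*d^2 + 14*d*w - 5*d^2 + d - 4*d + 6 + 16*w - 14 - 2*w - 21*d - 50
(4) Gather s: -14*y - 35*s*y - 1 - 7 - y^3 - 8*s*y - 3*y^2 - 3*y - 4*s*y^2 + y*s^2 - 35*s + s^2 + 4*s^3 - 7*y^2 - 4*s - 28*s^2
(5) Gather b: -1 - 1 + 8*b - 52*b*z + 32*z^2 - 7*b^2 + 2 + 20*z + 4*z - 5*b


(1) = -n^2 - 11*n - 28
(2) = 100*z + 80
(3) = 30*d^2 + d*(12*w - 24)
(4) = 4*s^3 + s^2*(y - 27) + s*(-4*y^2 - 43*y - 39) - y^3 - 10*y^2 - 17*y - 8
(5) = -7*b^2 + b*(3 - 52*z) + 32*z^2 + 24*z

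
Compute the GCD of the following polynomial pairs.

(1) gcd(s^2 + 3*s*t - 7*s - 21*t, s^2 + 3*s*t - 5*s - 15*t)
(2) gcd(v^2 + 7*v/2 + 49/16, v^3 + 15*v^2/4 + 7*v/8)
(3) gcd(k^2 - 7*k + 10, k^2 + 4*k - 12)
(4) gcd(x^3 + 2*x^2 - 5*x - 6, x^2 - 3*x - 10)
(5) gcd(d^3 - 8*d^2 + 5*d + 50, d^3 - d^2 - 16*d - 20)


(1) = s + 3*t
(2) = 1
(3) = gcd((k - 5)*(k - 2), (k - 2)*(k + 6)) = k - 2
(4) = 1
(5) = d^2 - 3*d - 10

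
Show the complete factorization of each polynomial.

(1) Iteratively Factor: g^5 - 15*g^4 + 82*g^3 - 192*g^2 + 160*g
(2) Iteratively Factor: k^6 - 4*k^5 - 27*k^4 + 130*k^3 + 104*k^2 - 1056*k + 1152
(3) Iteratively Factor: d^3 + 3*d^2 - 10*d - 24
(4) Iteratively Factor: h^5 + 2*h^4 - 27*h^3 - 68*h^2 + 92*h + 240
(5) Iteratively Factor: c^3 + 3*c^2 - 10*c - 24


(1) = (g - 2)*(g^4 - 13*g^3 + 56*g^2 - 80*g) = (g - 5)*(g - 2)*(g^3 - 8*g^2 + 16*g) = (g - 5)*(g - 4)*(g - 2)*(g^2 - 4*g) = g*(g - 5)*(g - 4)*(g - 2)*(g - 4)
(2) = (k - 4)*(k^5 - 27*k^3 + 22*k^2 + 192*k - 288) = (k - 4)*(k + 4)*(k^4 - 4*k^3 - 11*k^2 + 66*k - 72) = (k - 4)*(k + 4)^2*(k^3 - 8*k^2 + 21*k - 18) = (k - 4)*(k - 2)*(k + 4)^2*(k^2 - 6*k + 9) = (k - 4)*(k - 3)*(k - 2)*(k + 4)^2*(k - 3)
(3) = (d + 2)*(d^2 + d - 12) = (d - 3)*(d + 2)*(d + 4)
(4) = (h + 4)*(h^4 - 2*h^3 - 19*h^2 + 8*h + 60) = (h + 2)*(h + 4)*(h^3 - 4*h^2 - 11*h + 30) = (h - 5)*(h + 2)*(h + 4)*(h^2 + h - 6) = (h - 5)*(h + 2)*(h + 3)*(h + 4)*(h - 2)
(5) = (c + 4)*(c^2 - c - 6) = (c - 3)*(c + 4)*(c + 2)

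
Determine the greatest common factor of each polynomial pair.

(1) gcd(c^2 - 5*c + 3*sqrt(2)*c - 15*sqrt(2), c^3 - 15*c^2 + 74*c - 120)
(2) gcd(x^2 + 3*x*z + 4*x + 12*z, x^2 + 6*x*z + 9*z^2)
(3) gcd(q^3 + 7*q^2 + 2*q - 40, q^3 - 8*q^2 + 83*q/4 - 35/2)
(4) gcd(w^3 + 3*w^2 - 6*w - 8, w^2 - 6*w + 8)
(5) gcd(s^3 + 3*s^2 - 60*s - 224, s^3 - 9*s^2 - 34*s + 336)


(1) = gcd((c - 5)*(c + 3*sqrt(2)), (c - 6)*(c - 5)*(c - 4)) = c - 5
(2) = gcd((x + 4)*(x + 3*z), (x + 3*z)^2) = x + 3*z
(3) = q - 2
(4) = gcd((w - 2)*(w + 1)*(w + 4), (w - 4)*(w - 2)) = w - 2
(5) = gcd((s - 8)*(s + 4)*(s + 7), (s - 8)*(s - 7)*(s + 6)) = s - 8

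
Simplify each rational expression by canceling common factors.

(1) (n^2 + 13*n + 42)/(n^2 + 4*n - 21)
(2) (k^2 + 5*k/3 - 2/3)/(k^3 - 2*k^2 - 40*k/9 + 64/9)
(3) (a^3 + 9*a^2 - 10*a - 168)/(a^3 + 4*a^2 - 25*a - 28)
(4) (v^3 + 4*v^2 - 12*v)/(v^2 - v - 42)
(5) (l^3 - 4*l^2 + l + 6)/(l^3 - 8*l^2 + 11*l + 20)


(1) = (n + 6)/(n - 3)
(2) = (9*k - 3)/(9*k^2 - 36*k + 32)
(3) = (a + 6)/(a + 1)
(4) = (v^2 - 2*v)/(v - 7)
(5) = (l^2 - 5*l + 6)/(l^2 - 9*l + 20)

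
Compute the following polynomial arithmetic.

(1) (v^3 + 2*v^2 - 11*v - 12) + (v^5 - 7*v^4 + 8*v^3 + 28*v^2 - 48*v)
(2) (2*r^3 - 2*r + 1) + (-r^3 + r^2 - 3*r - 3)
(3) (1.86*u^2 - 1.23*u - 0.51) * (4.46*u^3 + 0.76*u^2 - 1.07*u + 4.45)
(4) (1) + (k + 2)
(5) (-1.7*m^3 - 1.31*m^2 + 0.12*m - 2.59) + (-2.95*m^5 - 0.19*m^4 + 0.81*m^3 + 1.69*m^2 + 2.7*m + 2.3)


(1) = v^5 - 7*v^4 + 9*v^3 + 30*v^2 - 59*v - 12
(2) = r^3 + r^2 - 5*r - 2
(3) = 8.2956*u^5 - 4.0722*u^4 - 5.1996*u^3 + 9.2055*u^2 - 4.9278*u - 2.2695
(4) = k + 3
(5) = -2.95*m^5 - 0.19*m^4 - 0.89*m^3 + 0.38*m^2 + 2.82*m - 0.29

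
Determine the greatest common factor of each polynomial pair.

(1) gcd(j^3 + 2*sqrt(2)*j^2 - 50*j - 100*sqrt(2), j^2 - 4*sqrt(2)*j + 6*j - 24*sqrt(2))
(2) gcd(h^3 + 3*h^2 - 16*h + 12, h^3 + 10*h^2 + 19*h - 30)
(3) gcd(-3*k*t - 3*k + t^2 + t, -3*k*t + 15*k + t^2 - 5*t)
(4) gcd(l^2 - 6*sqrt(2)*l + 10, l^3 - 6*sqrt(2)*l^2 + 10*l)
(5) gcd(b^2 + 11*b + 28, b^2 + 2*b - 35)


(1) = gcd((j - 5*sqrt(2))*(j + 2*sqrt(2))*(j + 5*sqrt(2)), (j + 6)*(j - 4*sqrt(2))) = 1
(2) = h^2 + 5*h - 6
(3) = gcd((-3*k + t)*(t + 1), (-3*k + t)*(t - 5)) = -3*k + t
(4) = gcd((l - 5*sqrt(2))*(l - sqrt(2)), l*(l - 5*sqrt(2))*(l - sqrt(2))) = l^2 - 6*sqrt(2)*l + 10
(5) = b + 7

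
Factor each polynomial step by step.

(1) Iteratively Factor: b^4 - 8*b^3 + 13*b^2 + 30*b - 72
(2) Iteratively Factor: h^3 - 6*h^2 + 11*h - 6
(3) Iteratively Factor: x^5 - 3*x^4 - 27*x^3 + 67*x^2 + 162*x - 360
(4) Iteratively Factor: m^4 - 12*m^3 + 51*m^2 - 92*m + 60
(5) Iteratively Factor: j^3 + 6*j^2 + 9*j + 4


(1) = (b + 2)*(b^3 - 10*b^2 + 33*b - 36) = (b - 3)*(b + 2)*(b^2 - 7*b + 12) = (b - 4)*(b - 3)*(b + 2)*(b - 3)
(2) = (h - 2)*(h^2 - 4*h + 3) = (h - 2)*(h - 1)*(h - 3)
(3) = (x + 4)*(x^4 - 7*x^3 + x^2 + 63*x - 90) = (x - 5)*(x + 4)*(x^3 - 2*x^2 - 9*x + 18) = (x - 5)*(x - 2)*(x + 4)*(x^2 - 9) = (x - 5)*(x - 2)*(x + 3)*(x + 4)*(x - 3)
(4) = (m - 2)*(m^3 - 10*m^2 + 31*m - 30) = (m - 5)*(m - 2)*(m^2 - 5*m + 6) = (m - 5)*(m - 2)^2*(m - 3)
(5) = (j + 1)*(j^2 + 5*j + 4) = (j + 1)^2*(j + 4)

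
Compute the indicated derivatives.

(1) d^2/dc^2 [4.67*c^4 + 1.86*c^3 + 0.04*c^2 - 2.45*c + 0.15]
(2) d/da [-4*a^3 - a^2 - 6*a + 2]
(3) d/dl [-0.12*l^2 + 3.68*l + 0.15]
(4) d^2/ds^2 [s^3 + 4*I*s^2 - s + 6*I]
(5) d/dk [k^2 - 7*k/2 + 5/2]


(1) = 56.04*c^2 + 11.16*c + 0.08
(2) = -12*a^2 - 2*a - 6
(3) = 3.68 - 0.24*l
(4) = 6*s + 8*I
(5) = 2*k - 7/2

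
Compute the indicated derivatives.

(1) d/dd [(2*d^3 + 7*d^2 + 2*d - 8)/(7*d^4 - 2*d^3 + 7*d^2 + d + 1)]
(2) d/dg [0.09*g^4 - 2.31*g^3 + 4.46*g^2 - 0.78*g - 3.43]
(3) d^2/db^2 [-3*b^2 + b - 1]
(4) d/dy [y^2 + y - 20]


(1) = (-14*d^6 - 98*d^5 - 14*d^4 + 236*d^3 - 49*d^2 + 126*d + 10)/(49*d^8 - 28*d^7 + 102*d^6 - 14*d^5 + 59*d^4 + 10*d^3 + 15*d^2 + 2*d + 1)
(2) = 0.36*g^3 - 6.93*g^2 + 8.92*g - 0.78
(3) = -6
(4) = 2*y + 1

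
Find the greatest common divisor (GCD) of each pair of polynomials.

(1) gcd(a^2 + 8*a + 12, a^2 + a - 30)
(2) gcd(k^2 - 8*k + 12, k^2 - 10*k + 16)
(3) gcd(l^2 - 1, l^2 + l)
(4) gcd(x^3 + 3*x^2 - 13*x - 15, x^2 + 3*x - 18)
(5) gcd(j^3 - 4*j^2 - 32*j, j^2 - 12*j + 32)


(1) = a + 6
(2) = gcd((k - 6)*(k - 2), (k - 8)*(k - 2)) = k - 2
(3) = gcd((l - 1)*(l + 1), l*(l + 1)) = l + 1
(4) = x - 3
(5) = j - 8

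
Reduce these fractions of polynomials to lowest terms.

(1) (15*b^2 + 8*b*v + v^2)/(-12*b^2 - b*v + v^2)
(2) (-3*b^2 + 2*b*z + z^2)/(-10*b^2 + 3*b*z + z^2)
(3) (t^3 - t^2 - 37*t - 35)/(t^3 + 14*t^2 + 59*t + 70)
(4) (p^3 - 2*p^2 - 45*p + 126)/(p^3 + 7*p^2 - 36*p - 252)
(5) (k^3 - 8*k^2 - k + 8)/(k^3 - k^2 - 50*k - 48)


(1) = (5*b + v)/(-4*b + v)
(2) = (-3*b^2 + 2*b*z + z^2)/(-10*b^2 + 3*b*z + z^2)
(3) = (t^2 - 6*t - 7)/(t^2 + 9*t + 14)
(4) = (p - 3)/(p + 6)
(5) = (k - 1)/(k + 6)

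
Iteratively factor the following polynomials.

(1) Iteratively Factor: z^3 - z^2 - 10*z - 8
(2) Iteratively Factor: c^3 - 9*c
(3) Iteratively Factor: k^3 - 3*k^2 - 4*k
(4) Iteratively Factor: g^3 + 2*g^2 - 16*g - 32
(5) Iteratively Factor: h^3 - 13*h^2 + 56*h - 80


(1) = (z + 1)*(z^2 - 2*z - 8) = (z + 1)*(z + 2)*(z - 4)
(2) = (c - 3)*(c^2 + 3*c) = (c - 3)*(c + 3)*(c)
(3) = (k)*(k^2 - 3*k - 4) = k*(k - 4)*(k + 1)
(4) = (g + 2)*(g^2 - 16) = (g - 4)*(g + 2)*(g + 4)
(5) = (h - 4)*(h^2 - 9*h + 20) = (h - 5)*(h - 4)*(h - 4)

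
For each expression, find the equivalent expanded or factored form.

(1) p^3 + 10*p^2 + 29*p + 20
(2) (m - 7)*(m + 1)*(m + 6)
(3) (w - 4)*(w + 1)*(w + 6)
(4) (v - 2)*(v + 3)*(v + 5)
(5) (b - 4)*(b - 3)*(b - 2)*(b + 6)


(1) = (p + 1)*(p + 4)*(p + 5)
(2) = m^3 - 43*m - 42
(3) = w^3 + 3*w^2 - 22*w - 24
(4) = v^3 + 6*v^2 - v - 30
(5) = b^4 - 3*b^3 - 28*b^2 + 132*b - 144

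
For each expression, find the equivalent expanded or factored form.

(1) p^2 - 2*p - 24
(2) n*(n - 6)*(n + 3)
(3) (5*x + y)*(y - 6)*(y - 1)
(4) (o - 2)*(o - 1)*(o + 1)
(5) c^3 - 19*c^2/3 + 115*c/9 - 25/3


(1) = (p - 6)*(p + 4)
(2) = n^3 - 3*n^2 - 18*n
(3) = 5*x*y^2 - 35*x*y + 30*x + y^3 - 7*y^2 + 6*y
(4) = o^3 - 2*o^2 - o + 2
(5) = (c - 3)*(c - 5/3)^2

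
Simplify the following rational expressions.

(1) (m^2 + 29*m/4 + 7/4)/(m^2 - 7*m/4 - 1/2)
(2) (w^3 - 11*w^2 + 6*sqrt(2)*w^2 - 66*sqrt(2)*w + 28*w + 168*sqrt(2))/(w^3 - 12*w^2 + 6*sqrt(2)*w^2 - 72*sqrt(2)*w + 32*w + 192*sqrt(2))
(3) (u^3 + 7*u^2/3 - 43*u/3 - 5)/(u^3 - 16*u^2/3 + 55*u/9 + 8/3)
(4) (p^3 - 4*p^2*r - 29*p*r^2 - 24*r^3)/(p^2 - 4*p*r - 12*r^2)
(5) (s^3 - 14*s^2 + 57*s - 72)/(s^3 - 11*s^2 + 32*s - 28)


(1) = (m + 7)/(m - 2)
(2) = (w - 7)/(w - 8)
(3) = (3*u + 15)/(3*u - 8)
(4) = (p^3 - 4*p^2*r - 29*p*r^2 - 24*r^3)/(p^2 - 4*p*r - 12*r^2)
(5) = (s^3 - 14*s^2 + 57*s - 72)/(s^3 - 11*s^2 + 32*s - 28)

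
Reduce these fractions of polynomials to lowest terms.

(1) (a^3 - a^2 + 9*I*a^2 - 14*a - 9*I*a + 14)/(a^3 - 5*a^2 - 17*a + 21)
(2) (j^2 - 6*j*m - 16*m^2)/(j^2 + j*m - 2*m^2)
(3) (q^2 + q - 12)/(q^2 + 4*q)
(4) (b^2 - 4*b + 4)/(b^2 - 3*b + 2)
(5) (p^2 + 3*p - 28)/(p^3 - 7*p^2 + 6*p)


(1) = (a^2 + 9*I*a - 14)/(a^2 - 4*a - 21)
(2) = (j - 8*m)/(j - m)
(3) = (q - 3)/q
(4) = (b - 2)/(b - 1)
(5) = (p^2 + 3*p - 28)/(p^3 - 7*p^2 + 6*p)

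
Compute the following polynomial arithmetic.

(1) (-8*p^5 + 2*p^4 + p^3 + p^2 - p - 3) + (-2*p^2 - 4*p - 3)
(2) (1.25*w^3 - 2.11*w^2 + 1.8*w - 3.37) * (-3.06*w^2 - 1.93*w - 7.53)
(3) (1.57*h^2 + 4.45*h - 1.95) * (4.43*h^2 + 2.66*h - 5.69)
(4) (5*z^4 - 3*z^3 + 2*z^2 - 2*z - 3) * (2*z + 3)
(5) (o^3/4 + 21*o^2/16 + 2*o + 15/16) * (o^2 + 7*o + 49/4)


(1) = -8*p^5 + 2*p^4 + p^3 - p^2 - 5*p - 6
(2) = -3.825*w^5 + 4.0441*w^4 - 10.8482*w^3 + 22.7265*w^2 - 7.0499*w + 25.3761
(3) = 6.9551*h^4 + 23.8897*h^3 - 5.7348*h^2 - 30.5075*h + 11.0955
(4) = 10*z^5 + 9*z^4 - 5*z^3 + 2*z^2 - 12*z - 9
(5) = o^5/4 + 49*o^4/16 + 57*o^3/4 + 1985*o^2/64 + 497*o/16 + 735/64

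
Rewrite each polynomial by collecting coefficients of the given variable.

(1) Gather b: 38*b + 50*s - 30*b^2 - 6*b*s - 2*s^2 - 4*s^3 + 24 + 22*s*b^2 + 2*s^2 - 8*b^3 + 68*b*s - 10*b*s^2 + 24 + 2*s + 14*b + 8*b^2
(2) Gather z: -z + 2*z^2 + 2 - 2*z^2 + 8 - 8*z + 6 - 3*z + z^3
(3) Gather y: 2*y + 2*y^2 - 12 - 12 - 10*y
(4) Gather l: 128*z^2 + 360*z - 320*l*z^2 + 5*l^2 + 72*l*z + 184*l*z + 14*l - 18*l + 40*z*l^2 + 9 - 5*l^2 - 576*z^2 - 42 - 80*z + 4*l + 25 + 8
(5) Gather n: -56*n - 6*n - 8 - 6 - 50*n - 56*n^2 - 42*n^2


(1) = -8*b^3 + b^2*(22*s - 22) + b*(-10*s^2 + 62*s + 52) - 4*s^3 + 52*s + 48
(2) = z^3 - 12*z + 16
(3) = 2*y^2 - 8*y - 24
(4) = 40*l^2*z + l*(-320*z^2 + 256*z) - 448*z^2 + 280*z
(5) = -98*n^2 - 112*n - 14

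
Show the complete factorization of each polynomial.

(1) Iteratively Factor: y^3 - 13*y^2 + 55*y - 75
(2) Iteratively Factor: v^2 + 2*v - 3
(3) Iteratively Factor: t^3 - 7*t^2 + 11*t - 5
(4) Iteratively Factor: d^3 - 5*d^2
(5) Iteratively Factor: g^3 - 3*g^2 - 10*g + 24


(1) = (y - 5)*(y^2 - 8*y + 15) = (y - 5)*(y - 3)*(y - 5)
(2) = (v + 3)*(v - 1)
(3) = (t - 5)*(t^2 - 2*t + 1) = (t - 5)*(t - 1)*(t - 1)
(4) = (d)*(d^2 - 5*d) = d*(d - 5)*(d)
(5) = (g - 2)*(g^2 - g - 12) = (g - 2)*(g + 3)*(g - 4)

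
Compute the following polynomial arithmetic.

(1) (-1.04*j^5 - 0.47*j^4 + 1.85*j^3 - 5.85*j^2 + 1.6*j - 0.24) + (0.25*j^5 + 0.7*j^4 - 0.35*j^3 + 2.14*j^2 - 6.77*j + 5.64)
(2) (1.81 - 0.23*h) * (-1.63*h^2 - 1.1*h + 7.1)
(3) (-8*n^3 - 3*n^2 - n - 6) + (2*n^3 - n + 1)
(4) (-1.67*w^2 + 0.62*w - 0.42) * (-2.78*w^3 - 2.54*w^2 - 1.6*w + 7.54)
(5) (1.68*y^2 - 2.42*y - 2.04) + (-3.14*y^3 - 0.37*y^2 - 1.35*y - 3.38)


(1) = -0.79*j^5 + 0.23*j^4 + 1.5*j^3 - 3.71*j^2 - 5.17*j + 5.4
(2) = 0.3749*h^3 - 2.6973*h^2 - 3.624*h + 12.851
(3) = -6*n^3 - 3*n^2 - 2*n - 5
(4) = 4.6426*w^5 + 2.5182*w^4 + 2.2648*w^3 - 12.517*w^2 + 5.3468*w - 3.1668
(5) = -3.14*y^3 + 1.31*y^2 - 3.77*y - 5.42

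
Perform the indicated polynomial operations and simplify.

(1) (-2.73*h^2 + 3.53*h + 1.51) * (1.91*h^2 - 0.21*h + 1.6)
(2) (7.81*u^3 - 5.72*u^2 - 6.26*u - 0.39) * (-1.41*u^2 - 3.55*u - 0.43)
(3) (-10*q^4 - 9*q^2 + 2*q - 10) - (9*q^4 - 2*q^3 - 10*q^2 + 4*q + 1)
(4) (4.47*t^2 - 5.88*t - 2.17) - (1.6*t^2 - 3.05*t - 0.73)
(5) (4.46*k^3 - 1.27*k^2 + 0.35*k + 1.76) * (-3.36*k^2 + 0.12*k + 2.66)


(1) = -5.2143*h^4 + 7.3156*h^3 - 2.2252*h^2 + 5.3309*h + 2.416
(2) = -11.0121*u^5 - 19.6603*u^4 + 25.7743*u^3 + 25.2325*u^2 + 4.0763*u + 0.1677
(3) = -19*q^4 + 2*q^3 + q^2 - 2*q - 11
(4) = 2.87*t^2 - 2.83*t - 1.44
(5) = -14.9856*k^5 + 4.8024*k^4 + 10.5352*k^3 - 9.2498*k^2 + 1.1422*k + 4.6816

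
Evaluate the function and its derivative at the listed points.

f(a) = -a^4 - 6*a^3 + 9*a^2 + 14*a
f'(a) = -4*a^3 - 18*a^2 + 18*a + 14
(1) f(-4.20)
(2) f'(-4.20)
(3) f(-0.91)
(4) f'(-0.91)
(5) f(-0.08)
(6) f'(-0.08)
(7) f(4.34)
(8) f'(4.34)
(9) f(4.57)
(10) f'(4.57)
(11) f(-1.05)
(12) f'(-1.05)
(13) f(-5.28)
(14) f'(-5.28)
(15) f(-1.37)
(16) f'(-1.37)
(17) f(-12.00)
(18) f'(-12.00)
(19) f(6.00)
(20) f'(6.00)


(1) = 233.32
(2) = -82.77
(3) = -1.45
(4) = -14.27
(5) = -1.06
(6) = 12.45
(7) = -614.98
(8) = -573.91
(9) = -756.90
(10) = -661.44
(11) = 0.95
(12) = -20.11
(13) = 282.97
(14) = 5.94
(15) = 9.62
(16) = -34.16
(17) = -9240.00
(18) = 4118.00
(19) = -2184.00
(20) = -1390.00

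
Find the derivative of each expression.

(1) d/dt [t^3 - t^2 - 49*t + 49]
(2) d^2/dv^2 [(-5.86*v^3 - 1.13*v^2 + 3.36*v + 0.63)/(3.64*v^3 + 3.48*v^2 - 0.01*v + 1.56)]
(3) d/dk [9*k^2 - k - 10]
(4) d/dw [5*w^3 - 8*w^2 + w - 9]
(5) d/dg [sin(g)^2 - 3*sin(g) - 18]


(1) = 3*t^2 - 2*t - 49
(2) = (118.515488*v^6 + 265.832112*v^5 + 754.596024*v^4 + 362.689876*v^3 - 145.957608*v^2 - 216.60588*v - 12.235266)/(48.228544*v^9 + 138.325824*v^8 + 131.84808*v^7 + 103.392288*v^6 + 118.202772*v^5 + 56.337012*v^4 + 26.249183*v^3 + 25.407252*v^2 - 0.073008*v + 3.796416)
(3) = 18*k - 1
(4) = 15*w^2 - 16*w + 1
(5) = (2*sin(g) - 3)*cos(g)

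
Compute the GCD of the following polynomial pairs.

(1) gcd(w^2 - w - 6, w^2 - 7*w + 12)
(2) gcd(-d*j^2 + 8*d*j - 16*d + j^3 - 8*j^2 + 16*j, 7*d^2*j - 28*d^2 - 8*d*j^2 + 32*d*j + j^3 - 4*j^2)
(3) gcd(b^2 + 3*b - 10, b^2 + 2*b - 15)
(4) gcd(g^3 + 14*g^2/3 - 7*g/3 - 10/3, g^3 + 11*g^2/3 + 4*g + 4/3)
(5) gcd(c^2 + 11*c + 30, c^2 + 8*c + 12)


(1) = w - 3
(2) = d*j - 4*d - j^2 + 4*j
(3) = b + 5
(4) = gcd((g - 1)*(g + 2/3)*(g + 5), (g + 2/3)*(g + 1)*(g + 2)) = g + 2/3
(5) = gcd((c + 5)*(c + 6), (c + 2)*(c + 6)) = c + 6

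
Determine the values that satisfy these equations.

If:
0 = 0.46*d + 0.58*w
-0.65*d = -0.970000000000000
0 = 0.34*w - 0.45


Then:
No Solution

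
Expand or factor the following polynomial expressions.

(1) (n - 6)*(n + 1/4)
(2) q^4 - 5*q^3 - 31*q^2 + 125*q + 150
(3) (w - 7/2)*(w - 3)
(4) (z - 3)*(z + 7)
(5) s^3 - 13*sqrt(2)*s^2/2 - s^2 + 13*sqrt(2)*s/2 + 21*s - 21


(1) = n^2 - 23*n/4 - 3/2
(2) = (q - 6)*(q - 5)*(q + 1)*(q + 5)
(3) = w^2 - 13*w/2 + 21/2
(4) = z^2 + 4*z - 21
(5) = (s - 1)*(s - 7*sqrt(2)/2)*(s - 3*sqrt(2))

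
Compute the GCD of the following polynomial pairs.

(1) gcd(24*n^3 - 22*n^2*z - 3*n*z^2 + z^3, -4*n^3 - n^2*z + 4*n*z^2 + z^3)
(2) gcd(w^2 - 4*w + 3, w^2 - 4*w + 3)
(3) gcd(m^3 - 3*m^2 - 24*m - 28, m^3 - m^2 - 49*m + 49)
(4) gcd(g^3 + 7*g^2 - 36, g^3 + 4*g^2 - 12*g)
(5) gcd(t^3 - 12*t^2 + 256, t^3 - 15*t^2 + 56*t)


(1) = -4*n^2 + 3*n*z + z^2
(2) = w^2 - 4*w + 3
(3) = m - 7
(4) = g^2 + 4*g - 12
(5) = gcd((t - 8)^2*(t + 4), t*(t - 8)*(t - 7)) = t - 8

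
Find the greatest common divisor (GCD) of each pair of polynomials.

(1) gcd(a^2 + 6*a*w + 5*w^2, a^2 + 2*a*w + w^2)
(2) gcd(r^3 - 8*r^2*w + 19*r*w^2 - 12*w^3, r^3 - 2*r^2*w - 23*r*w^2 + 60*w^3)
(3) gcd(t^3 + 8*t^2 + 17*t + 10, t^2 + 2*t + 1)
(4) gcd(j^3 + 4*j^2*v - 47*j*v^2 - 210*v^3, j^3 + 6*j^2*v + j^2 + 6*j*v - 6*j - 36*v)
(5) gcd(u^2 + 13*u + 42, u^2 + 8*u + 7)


(1) = a + w
(2) = gcd((r - 4*w)*(r - 3*w)*(r - w), (r - 4*w)*(r - 3*w)*(r + 5*w)) = r^2 - 7*r*w + 12*w^2
(3) = t + 1
(4) = gcd((j - 7*v)*(j + 5*v)*(j + 6*v), (j - 2)*(j + 3)*(j + 6*v)) = j + 6*v
(5) = u + 7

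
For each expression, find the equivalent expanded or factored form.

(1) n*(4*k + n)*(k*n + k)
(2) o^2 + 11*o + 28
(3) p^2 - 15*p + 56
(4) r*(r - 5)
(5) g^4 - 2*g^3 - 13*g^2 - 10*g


(1) = 4*k^2*n^2 + 4*k^2*n + k*n^3 + k*n^2
(2) = (o + 4)*(o + 7)
(3) = (p - 8)*(p - 7)
(4) = r^2 - 5*r
(5) = g*(g - 5)*(g + 1)*(g + 2)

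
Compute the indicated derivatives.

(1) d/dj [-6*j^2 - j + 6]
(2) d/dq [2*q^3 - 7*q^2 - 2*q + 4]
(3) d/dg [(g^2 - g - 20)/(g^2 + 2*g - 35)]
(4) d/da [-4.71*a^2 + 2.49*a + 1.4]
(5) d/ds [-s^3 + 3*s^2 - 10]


(1) = -12*j - 1
(2) = 6*q^2 - 14*q - 2
(3) = 3/(g^2 + 14*g + 49)
(4) = 2.49 - 9.42*a
(5) = 3*s*(2 - s)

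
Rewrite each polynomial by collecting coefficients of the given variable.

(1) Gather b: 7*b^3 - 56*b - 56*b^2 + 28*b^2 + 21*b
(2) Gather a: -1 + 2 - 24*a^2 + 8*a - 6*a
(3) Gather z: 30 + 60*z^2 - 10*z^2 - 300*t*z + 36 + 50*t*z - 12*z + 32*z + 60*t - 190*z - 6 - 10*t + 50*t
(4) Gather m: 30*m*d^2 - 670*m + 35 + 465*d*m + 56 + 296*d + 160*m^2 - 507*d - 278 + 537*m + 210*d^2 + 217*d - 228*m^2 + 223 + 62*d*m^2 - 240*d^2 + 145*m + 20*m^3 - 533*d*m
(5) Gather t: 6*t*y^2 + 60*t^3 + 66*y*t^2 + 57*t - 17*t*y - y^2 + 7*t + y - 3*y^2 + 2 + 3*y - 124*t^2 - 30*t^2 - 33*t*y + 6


(1) = 7*b^3 - 28*b^2 - 35*b
(2) = -24*a^2 + 2*a + 1
(3) = 100*t + 50*z^2 + z*(-250*t - 170) + 60
(4) = -30*d^2 + 6*d + 20*m^3 + m^2*(62*d - 68) + m*(30*d^2 - 68*d + 12) + 36
(5) = 60*t^3 + t^2*(66*y - 154) + t*(6*y^2 - 50*y + 64) - 4*y^2 + 4*y + 8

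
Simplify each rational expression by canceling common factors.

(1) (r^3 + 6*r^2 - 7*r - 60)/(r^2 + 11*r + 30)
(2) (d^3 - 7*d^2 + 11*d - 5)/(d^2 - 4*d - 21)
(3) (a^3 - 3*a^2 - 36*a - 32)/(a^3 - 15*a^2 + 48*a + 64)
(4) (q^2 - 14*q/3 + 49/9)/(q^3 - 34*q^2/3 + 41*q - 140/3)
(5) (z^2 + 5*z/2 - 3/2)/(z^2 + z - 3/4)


(1) = (r^2 + r - 12)/(r + 6)
(2) = (d^3 - 7*d^2 + 11*d - 5)/(d^2 - 4*d - 21)
(3) = (a + 4)/(a - 8)
(4) = (3*q - 7)/(3*q^2 - 27*q + 60)
(5) = (2*z + 6)/(2*z + 3)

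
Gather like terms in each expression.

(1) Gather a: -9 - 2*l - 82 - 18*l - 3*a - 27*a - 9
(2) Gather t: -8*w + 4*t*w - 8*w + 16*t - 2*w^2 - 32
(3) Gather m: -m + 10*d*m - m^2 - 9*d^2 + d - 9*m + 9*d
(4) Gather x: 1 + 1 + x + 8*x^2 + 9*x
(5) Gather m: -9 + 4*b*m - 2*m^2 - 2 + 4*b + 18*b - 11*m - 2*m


(1) = -30*a - 20*l - 100
(2) = t*(4*w + 16) - 2*w^2 - 16*w - 32
(3) = -9*d^2 + 10*d - m^2 + m*(10*d - 10)
(4) = 8*x^2 + 10*x + 2
(5) = 22*b - 2*m^2 + m*(4*b - 13) - 11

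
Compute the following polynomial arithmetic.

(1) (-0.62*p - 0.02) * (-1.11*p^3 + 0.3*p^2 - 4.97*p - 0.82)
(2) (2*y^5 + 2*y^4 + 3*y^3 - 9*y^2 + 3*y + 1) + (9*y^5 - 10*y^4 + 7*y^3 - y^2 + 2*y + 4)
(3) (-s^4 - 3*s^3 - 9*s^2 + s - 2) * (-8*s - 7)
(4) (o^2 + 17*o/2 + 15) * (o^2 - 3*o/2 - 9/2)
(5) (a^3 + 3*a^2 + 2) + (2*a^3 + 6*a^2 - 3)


(1) = 0.6882*p^4 - 0.1638*p^3 + 3.0754*p^2 + 0.6078*p + 0.0164
(2) = 11*y^5 - 8*y^4 + 10*y^3 - 10*y^2 + 5*y + 5
(3) = 8*s^5 + 31*s^4 + 93*s^3 + 55*s^2 + 9*s + 14
(4) = o^4 + 7*o^3 - 9*o^2/4 - 243*o/4 - 135/2
(5) = 3*a^3 + 9*a^2 - 1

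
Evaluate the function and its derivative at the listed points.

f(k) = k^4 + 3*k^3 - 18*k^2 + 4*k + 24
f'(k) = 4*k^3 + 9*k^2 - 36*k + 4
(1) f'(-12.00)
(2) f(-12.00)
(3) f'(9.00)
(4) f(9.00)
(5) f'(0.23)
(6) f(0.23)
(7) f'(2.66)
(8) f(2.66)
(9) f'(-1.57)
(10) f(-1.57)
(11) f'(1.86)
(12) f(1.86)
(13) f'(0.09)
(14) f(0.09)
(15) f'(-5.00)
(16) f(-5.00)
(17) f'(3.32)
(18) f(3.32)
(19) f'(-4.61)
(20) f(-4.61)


(1) = -5180.00
(2) = 12936.00
(3) = 3325.00
(4) = 7350.00
(5) = -3.76
(6) = 24.01
(7) = 47.20
(8) = 13.81
(9) = 67.22
(10) = -32.18
(11) = -6.08
(12) = 0.44
(13) = 0.84
(14) = 24.22
(15) = -91.00
(16) = -196.00
(17) = 130.06
(18) = 70.15
(19) = -30.66
(20) = -219.24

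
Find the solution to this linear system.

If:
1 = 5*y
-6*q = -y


Then:
q = 1/30
y = 1/5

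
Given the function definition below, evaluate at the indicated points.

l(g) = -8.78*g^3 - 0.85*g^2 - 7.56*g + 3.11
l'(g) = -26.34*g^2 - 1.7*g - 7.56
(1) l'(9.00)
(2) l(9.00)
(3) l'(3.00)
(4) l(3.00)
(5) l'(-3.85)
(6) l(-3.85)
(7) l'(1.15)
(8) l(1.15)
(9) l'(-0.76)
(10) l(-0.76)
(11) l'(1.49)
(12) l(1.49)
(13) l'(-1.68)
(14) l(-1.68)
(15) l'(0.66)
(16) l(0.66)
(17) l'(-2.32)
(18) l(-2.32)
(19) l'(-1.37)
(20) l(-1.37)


(1) = -2156.40
(2) = -6534.40
(3) = -249.72
(4) = -264.28
(5) = -391.44
(6) = 520.66
(7) = -44.35
(8) = -20.06
(9) = -21.48
(10) = 12.22
(11) = -68.57
(12) = -39.09
(13) = -79.05
(14) = 55.04
(15) = -20.16
(16) = -4.77
(17) = -145.39
(18) = 125.71
(19) = -54.67
(20) = 34.45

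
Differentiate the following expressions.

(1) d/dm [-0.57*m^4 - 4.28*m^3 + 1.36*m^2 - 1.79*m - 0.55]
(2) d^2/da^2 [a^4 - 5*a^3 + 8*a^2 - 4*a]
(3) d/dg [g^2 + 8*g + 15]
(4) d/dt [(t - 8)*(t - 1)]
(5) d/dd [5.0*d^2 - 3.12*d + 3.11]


(1) = -2.28*m^3 - 12.84*m^2 + 2.72*m - 1.79
(2) = 12*a^2 - 30*a + 16
(3) = 2*g + 8
(4) = 2*t - 9
(5) = 10.0*d - 3.12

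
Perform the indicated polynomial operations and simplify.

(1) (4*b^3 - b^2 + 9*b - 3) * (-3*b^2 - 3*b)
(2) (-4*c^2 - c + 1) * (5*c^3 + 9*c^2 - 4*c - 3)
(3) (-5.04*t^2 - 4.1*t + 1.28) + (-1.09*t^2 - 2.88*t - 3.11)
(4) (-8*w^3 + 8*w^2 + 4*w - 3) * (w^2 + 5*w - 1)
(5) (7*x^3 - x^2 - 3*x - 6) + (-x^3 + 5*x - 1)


(1) = -12*b^5 - 9*b^4 - 24*b^3 - 18*b^2 + 9*b
(2) = -20*c^5 - 41*c^4 + 12*c^3 + 25*c^2 - c - 3
(3) = -6.13*t^2 - 6.98*t - 1.83
(4) = -8*w^5 - 32*w^4 + 52*w^3 + 9*w^2 - 19*w + 3
(5) = 6*x^3 - x^2 + 2*x - 7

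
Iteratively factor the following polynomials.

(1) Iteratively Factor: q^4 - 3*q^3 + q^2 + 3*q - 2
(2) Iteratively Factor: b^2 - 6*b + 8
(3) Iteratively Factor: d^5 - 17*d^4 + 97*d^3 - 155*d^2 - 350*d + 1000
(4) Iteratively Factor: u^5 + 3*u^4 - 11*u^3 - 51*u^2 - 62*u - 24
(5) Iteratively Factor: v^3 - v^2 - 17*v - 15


(1) = (q - 1)*(q^3 - 2*q^2 - q + 2) = (q - 2)*(q - 1)*(q^2 - 1) = (q - 2)*(q - 1)^2*(q + 1)
(2) = (b - 2)*(b - 4)
(3) = (d - 4)*(d^4 - 13*d^3 + 45*d^2 + 25*d - 250) = (d - 5)*(d - 4)*(d^3 - 8*d^2 + 5*d + 50) = (d - 5)^2*(d - 4)*(d^2 - 3*d - 10) = (d - 5)^3*(d - 4)*(d + 2)
(4) = (u + 3)*(u^4 - 11*u^2 - 18*u - 8) = (u + 1)*(u + 3)*(u^3 - u^2 - 10*u - 8) = (u - 4)*(u + 1)*(u + 3)*(u^2 + 3*u + 2) = (u - 4)*(u + 1)^2*(u + 3)*(u + 2)
(5) = (v - 5)*(v^2 + 4*v + 3) = (v - 5)*(v + 1)*(v + 3)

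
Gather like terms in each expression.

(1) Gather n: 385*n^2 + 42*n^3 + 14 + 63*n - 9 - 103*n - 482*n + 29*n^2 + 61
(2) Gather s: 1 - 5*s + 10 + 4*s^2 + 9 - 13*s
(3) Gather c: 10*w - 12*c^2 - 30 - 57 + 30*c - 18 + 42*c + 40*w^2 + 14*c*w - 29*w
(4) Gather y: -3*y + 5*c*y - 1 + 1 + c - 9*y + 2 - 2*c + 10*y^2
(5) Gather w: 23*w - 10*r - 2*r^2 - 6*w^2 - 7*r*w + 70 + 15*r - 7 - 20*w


(1) = 42*n^3 + 414*n^2 - 522*n + 66
(2) = 4*s^2 - 18*s + 20
(3) = -12*c^2 + c*(14*w + 72) + 40*w^2 - 19*w - 105
(4) = -c + 10*y^2 + y*(5*c - 12) + 2
(5) = -2*r^2 + 5*r - 6*w^2 + w*(3 - 7*r) + 63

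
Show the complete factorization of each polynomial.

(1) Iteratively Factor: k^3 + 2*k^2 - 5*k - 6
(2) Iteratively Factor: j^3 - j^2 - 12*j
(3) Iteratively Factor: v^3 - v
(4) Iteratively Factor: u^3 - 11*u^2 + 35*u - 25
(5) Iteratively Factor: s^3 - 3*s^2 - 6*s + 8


(1) = (k - 2)*(k^2 + 4*k + 3) = (k - 2)*(k + 1)*(k + 3)
(2) = (j + 3)*(j^2 - 4*j) = j*(j + 3)*(j - 4)
(3) = (v + 1)*(v^2 - v) = (v - 1)*(v + 1)*(v)
(4) = (u - 5)*(u^2 - 6*u + 5) = (u - 5)*(u - 1)*(u - 5)
(5) = (s + 2)*(s^2 - 5*s + 4) = (s - 1)*(s + 2)*(s - 4)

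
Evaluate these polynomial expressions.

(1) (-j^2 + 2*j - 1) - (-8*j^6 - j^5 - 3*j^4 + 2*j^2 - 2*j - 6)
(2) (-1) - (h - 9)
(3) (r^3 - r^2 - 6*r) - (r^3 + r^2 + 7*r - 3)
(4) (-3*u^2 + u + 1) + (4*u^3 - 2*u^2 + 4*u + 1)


(1) = 8*j^6 + j^5 + 3*j^4 - 3*j^2 + 4*j + 5
(2) = 8 - h
(3) = -2*r^2 - 13*r + 3
(4) = 4*u^3 - 5*u^2 + 5*u + 2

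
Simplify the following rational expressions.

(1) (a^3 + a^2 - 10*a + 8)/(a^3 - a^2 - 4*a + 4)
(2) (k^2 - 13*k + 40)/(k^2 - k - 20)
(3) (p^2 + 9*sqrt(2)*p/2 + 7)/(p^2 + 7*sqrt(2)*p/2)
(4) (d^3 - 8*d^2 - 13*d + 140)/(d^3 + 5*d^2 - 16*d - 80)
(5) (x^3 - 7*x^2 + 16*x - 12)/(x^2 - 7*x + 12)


(1) = (a + 4)/(a + 2)
(2) = (k - 8)/(k + 4)
(3) = (4*p + 4*sqrt(2))/(4*p)
(4) = (d^2 - 12*d + 35)/(d^2 + d - 20)
(5) = (x^2 - 4*x + 4)/(x - 4)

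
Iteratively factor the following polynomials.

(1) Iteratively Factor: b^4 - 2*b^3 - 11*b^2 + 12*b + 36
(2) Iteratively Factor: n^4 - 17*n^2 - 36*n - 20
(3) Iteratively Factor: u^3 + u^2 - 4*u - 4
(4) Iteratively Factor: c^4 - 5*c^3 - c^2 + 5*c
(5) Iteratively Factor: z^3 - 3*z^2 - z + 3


(1) = (b - 3)*(b^3 + b^2 - 8*b - 12) = (b - 3)*(b + 2)*(b^2 - b - 6) = (b - 3)*(b + 2)^2*(b - 3)
(2) = (n - 5)*(n^3 + 5*n^2 + 8*n + 4) = (n - 5)*(n + 1)*(n^2 + 4*n + 4) = (n - 5)*(n + 1)*(n + 2)*(n + 2)
(3) = (u - 2)*(u^2 + 3*u + 2) = (u - 2)*(u + 2)*(u + 1)
(4) = (c)*(c^3 - 5*c^2 - c + 5) = c*(c - 1)*(c^2 - 4*c - 5) = c*(c - 1)*(c + 1)*(c - 5)
(5) = (z - 1)*(z^2 - 2*z - 3) = (z - 1)*(z + 1)*(z - 3)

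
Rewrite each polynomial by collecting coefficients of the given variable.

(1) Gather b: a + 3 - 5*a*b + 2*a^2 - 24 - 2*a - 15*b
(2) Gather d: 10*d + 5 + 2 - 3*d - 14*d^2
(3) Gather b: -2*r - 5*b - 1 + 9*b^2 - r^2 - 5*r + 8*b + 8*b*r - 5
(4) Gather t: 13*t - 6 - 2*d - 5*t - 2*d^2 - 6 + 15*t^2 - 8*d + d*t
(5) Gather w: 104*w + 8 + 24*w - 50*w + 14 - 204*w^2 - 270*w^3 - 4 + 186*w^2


(1) = 2*a^2 - a + b*(-5*a - 15) - 21
(2) = -14*d^2 + 7*d + 7
(3) = 9*b^2 + b*(8*r + 3) - r^2 - 7*r - 6
(4) = -2*d^2 - 10*d + 15*t^2 + t*(d + 8) - 12
(5) = -270*w^3 - 18*w^2 + 78*w + 18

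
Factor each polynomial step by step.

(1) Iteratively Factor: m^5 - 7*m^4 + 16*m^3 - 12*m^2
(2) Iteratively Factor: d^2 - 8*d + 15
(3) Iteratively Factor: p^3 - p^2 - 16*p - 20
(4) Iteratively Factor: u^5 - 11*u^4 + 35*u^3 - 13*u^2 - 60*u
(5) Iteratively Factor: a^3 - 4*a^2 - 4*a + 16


(1) = (m - 2)*(m^4 - 5*m^3 + 6*m^2) = m*(m - 2)*(m^3 - 5*m^2 + 6*m) = m*(m - 2)^2*(m^2 - 3*m) = m*(m - 3)*(m - 2)^2*(m)
(2) = (d - 3)*(d - 5)
(3) = (p + 2)*(p^2 - 3*p - 10) = (p - 5)*(p + 2)*(p + 2)
(4) = (u - 5)*(u^4 - 6*u^3 + 5*u^2 + 12*u) = (u - 5)*(u - 4)*(u^3 - 2*u^2 - 3*u) = (u - 5)*(u - 4)*(u + 1)*(u^2 - 3*u) = (u - 5)*(u - 4)*(u - 3)*(u + 1)*(u)
(5) = (a - 4)*(a^2 - 4) = (a - 4)*(a - 2)*(a + 2)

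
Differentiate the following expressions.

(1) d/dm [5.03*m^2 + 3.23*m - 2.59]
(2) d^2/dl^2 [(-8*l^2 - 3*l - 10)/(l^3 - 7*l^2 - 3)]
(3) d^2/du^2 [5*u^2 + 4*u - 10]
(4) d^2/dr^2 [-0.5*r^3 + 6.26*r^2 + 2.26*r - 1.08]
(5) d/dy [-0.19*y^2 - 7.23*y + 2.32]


(1) = 10.06*m + 3.23
(2) = 2*(-8*l^6 - 9*l^5 + 3*l^4 + 245*l^3 - 1020*l^2 + 99*l + 138)/(l^9 - 21*l^8 + 147*l^7 - 352*l^6 + 126*l^5 - 441*l^4 + 27*l^3 - 189*l^2 - 27)
(3) = 10
(4) = 12.52 - 3.0*r
(5) = -0.38*y - 7.23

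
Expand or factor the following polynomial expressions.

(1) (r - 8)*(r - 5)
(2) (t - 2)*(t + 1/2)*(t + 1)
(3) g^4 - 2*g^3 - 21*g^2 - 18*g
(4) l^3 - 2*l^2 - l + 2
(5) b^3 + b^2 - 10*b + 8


(1) = r^2 - 13*r + 40
(2) = t^3 - t^2/2 - 5*t/2 - 1
(3) = g*(g - 6)*(g + 1)*(g + 3)
(4) = (l - 2)*(l - 1)*(l + 1)
(5) = (b - 2)*(b - 1)*(b + 4)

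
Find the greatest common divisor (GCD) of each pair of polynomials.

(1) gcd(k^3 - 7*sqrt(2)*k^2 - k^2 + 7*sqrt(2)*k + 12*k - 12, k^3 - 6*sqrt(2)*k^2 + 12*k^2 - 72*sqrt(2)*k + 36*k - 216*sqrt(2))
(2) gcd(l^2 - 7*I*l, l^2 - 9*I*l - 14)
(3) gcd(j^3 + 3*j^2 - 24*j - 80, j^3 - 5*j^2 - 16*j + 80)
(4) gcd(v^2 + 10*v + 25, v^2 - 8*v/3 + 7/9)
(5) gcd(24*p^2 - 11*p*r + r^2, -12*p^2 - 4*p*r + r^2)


(1) = gcd((k - 1)*(k - 6*sqrt(2))*(k - sqrt(2)), (k + 6)^2*(k - 6*sqrt(2))) = k - 6*sqrt(2)
(2) = gcd(l*(l - 7*I), (l - 7*I)*(l - 2*I)) = l - 7*I
(3) = gcd((j - 5)*(j + 4)^2, (j - 5)*(j - 4)*(j + 4)) = j^2 - j - 20
(4) = 1
(5) = gcd((-8*p + r)*(-3*p + r), (-6*p + r)*(2*p + r)) = 1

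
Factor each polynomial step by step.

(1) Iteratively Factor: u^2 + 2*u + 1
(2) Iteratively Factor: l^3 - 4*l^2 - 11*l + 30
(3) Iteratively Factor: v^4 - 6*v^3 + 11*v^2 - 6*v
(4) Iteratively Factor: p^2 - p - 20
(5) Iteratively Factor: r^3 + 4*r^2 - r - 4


(1) = (u + 1)*(u + 1)
(2) = (l + 3)*(l^2 - 7*l + 10) = (l - 5)*(l + 3)*(l - 2)
(3) = (v)*(v^3 - 6*v^2 + 11*v - 6) = v*(v - 1)*(v^2 - 5*v + 6) = v*(v - 3)*(v - 1)*(v - 2)
(4) = (p - 5)*(p + 4)
(5) = (r - 1)*(r^2 + 5*r + 4) = (r - 1)*(r + 4)*(r + 1)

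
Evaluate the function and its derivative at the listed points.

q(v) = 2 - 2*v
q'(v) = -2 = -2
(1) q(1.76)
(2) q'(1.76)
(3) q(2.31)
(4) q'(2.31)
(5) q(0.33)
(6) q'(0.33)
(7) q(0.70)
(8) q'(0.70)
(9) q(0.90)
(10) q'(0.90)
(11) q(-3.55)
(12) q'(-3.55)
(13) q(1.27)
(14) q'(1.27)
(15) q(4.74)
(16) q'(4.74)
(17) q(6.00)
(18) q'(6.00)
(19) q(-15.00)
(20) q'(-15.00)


(1) = -1.52
(2) = -2.00
(3) = -2.62
(4) = -2.00
(5) = 1.34
(6) = -2.00
(7) = 0.60
(8) = -2.00
(9) = 0.20
(10) = -2.00
(11) = 9.10
(12) = -2.00
(13) = -0.54
(14) = -2.00
(15) = -7.48
(16) = -2.00
(17) = -10.00
(18) = -2.00
(19) = 32.00
(20) = -2.00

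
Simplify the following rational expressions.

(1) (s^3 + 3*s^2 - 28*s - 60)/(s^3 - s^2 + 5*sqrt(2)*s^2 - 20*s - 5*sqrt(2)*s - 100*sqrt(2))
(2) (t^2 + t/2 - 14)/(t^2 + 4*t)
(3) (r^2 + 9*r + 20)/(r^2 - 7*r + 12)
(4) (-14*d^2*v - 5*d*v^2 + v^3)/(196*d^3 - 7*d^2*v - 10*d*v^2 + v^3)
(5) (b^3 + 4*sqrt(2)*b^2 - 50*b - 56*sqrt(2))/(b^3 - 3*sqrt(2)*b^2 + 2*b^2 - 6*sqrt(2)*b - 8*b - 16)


(1) = (s^2 + 8*s + 12)/(s^2 + s*(4 + 5*sqrt(2)) + 20*sqrt(2))
(2) = (2*t - 7)/(2*t)
(3) = (r^2 + 9*r + 20)/(r^2 - 7*r + 12)
(4) = (2*d*v + v^2)/(-28*d^2 - 3*d*v + v^2)
(5) = (b + 7*sqrt(2))/(b + 2)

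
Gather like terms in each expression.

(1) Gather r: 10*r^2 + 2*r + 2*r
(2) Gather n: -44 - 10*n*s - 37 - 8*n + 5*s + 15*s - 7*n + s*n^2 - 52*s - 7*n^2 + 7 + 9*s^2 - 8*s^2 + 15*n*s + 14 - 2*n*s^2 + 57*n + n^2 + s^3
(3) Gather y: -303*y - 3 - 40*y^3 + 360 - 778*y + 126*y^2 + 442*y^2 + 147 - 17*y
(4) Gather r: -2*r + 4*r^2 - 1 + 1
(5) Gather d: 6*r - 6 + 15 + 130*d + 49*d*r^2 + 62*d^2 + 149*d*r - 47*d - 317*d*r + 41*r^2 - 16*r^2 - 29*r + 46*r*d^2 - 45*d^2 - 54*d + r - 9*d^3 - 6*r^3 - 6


(1) = 10*r^2 + 4*r
(2) = n^2*(s - 6) + n*(-2*s^2 + 5*s + 42) + s^3 + s^2 - 32*s - 60
(3) = -40*y^3 + 568*y^2 - 1098*y + 504
(4) = 4*r^2 - 2*r
(5) = -9*d^3 + d^2*(46*r + 17) + d*(49*r^2 - 168*r + 29) - 6*r^3 + 25*r^2 - 22*r + 3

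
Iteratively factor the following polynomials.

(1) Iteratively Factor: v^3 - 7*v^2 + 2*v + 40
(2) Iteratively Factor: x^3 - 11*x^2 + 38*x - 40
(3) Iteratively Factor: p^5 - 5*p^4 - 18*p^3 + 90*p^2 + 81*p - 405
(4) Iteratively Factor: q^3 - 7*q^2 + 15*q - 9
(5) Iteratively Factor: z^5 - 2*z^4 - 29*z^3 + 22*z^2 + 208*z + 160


(1) = (v - 5)*(v^2 - 2*v - 8) = (v - 5)*(v + 2)*(v - 4)
(2) = (x - 4)*(x^2 - 7*x + 10) = (x - 5)*(x - 4)*(x - 2)
(3) = (p - 3)*(p^4 - 2*p^3 - 24*p^2 + 18*p + 135) = (p - 3)^2*(p^3 + p^2 - 21*p - 45) = (p - 3)^2*(p + 3)*(p^2 - 2*p - 15) = (p - 5)*(p - 3)^2*(p + 3)*(p + 3)
(4) = (q - 3)*(q^2 - 4*q + 3) = (q - 3)*(q - 1)*(q - 3)
(5) = (z + 4)*(z^4 - 6*z^3 - 5*z^2 + 42*z + 40) = (z - 4)*(z + 4)*(z^3 - 2*z^2 - 13*z - 10) = (z - 4)*(z + 1)*(z + 4)*(z^2 - 3*z - 10) = (z - 4)*(z + 1)*(z + 2)*(z + 4)*(z - 5)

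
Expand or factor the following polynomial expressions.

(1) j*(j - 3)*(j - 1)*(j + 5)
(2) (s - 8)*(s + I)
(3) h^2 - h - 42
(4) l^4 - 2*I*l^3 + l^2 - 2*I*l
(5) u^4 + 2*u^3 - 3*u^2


(1) = j^4 + j^3 - 17*j^2 + 15*j
(2) = s^2 - 8*s + I*s - 8*I
(3) = (h - 7)*(h + 6)
(4) = l*(l - 2*I)*(l - I)*(l + I)
(5) = u^2*(u - 1)*(u + 3)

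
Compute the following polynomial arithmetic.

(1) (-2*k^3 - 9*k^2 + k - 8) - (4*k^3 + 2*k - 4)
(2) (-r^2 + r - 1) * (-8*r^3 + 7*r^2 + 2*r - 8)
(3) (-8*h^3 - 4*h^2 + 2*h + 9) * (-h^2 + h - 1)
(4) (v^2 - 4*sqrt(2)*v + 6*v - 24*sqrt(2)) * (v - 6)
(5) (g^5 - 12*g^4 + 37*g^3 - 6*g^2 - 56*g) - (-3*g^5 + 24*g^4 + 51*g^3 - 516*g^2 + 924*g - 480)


(1) = -6*k^3 - 9*k^2 - k - 4
(2) = 8*r^5 - 15*r^4 + 13*r^3 + 3*r^2 - 10*r + 8
(3) = 8*h^5 - 4*h^4 + 2*h^3 - 3*h^2 + 7*h - 9
(4) = v^3 - 4*sqrt(2)*v^2 - 36*v + 144*sqrt(2)
(5) = 4*g^5 - 36*g^4 - 14*g^3 + 510*g^2 - 980*g + 480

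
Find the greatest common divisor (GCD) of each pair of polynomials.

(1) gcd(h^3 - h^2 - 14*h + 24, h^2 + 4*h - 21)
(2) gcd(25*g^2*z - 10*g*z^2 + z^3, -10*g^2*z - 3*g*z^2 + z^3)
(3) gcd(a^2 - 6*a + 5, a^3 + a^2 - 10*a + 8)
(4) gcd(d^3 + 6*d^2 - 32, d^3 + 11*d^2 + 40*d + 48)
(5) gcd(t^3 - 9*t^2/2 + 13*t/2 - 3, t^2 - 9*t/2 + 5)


(1) = gcd((h - 3)*(h - 2)*(h + 4), (h - 3)*(h + 7)) = h - 3
(2) = -5*g*z + z^2
(3) = a - 1
(4) = gcd((d - 2)*(d + 4)^2, (d + 3)*(d + 4)^2) = d^2 + 8*d + 16
(5) = t - 2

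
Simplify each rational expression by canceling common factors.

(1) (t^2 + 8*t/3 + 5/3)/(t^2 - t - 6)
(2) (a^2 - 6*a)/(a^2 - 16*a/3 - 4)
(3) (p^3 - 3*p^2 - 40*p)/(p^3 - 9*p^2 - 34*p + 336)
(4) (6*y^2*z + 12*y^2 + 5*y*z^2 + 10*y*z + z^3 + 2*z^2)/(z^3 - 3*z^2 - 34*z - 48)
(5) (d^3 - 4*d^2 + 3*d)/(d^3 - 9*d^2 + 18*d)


(1) = (3*t^2 + 8*t + 5)/(3*t^2 - 3*t - 18)
(2) = 3*a/(3*a + 2)
(3) = (p^2 + 5*p)/(p^2 - p - 42)
(4) = (6*y^2 + 5*y*z + z^2)/(z^2 - 5*z - 24)
(5) = (d - 1)/(d - 6)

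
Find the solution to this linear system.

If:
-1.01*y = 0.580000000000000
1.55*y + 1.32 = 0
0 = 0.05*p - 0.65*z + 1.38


Then:
No Solution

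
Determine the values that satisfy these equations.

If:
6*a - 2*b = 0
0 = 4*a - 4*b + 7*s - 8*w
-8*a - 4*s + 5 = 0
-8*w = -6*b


Then:
a = 7/32
b = 21/32
s = 13/16
w = 63/128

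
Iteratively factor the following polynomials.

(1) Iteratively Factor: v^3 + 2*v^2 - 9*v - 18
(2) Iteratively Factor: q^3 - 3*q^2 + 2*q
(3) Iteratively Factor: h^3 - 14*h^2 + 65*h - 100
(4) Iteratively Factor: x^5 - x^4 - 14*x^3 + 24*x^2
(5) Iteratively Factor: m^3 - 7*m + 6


(1) = (v + 3)*(v^2 - v - 6) = (v - 3)*(v + 3)*(v + 2)
(2) = (q)*(q^2 - 3*q + 2) = q*(q - 1)*(q - 2)
(3) = (h - 5)*(h^2 - 9*h + 20) = (h - 5)^2*(h - 4)
(4) = (x + 4)*(x^4 - 5*x^3 + 6*x^2) = (x - 3)*(x + 4)*(x^3 - 2*x^2) = (x - 3)*(x - 2)*(x + 4)*(x^2) = x*(x - 3)*(x - 2)*(x + 4)*(x)
(5) = (m + 3)*(m^2 - 3*m + 2) = (m - 2)*(m + 3)*(m - 1)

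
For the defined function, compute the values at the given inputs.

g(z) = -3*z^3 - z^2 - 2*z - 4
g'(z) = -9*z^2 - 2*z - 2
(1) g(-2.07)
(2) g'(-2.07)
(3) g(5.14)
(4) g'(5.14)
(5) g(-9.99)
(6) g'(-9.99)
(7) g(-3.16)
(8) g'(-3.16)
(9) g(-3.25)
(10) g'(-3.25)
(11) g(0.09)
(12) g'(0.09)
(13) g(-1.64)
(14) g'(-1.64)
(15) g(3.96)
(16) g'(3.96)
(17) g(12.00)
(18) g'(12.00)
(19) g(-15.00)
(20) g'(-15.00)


(1) = 22.46
(2) = -36.42
(3) = -448.09
(4) = -250.06
(5) = 2907.19
(6) = -880.22
(7) = 87.00
(8) = -85.55
(9) = 94.92
(10) = -90.56
(11) = -4.19
(12) = -2.25
(13) = 9.82
(14) = -22.93
(15) = -213.90
(16) = -151.05
(17) = -5356.00
(18) = -1322.00
(19) = 9926.00
(20) = -1997.00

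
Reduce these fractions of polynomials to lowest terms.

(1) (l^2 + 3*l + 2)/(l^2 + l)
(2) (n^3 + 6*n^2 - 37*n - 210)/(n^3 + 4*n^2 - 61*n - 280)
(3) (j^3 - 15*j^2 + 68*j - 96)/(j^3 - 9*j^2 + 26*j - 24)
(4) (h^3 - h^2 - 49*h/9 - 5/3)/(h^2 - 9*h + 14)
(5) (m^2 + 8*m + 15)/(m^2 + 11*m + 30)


(1) = (l + 2)/l
(2) = (n - 6)/(n - 8)
(3) = (j - 8)/(j - 2)
(4) = (9*h^3 - 9*h^2 - 49*h - 15)/(9*h^2 - 81*h + 126)
(5) = (m + 3)/(m + 6)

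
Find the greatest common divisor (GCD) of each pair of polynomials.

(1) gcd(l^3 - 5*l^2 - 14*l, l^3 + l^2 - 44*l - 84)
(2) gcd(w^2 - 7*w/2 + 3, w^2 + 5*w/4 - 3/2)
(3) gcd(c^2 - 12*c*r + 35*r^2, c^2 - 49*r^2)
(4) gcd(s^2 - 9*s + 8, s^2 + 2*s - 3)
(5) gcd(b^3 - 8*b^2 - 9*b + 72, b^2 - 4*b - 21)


(1) = l^2 - 5*l - 14
(2) = gcd((w - 2)*(w - 3/2), (w - 3/4)*(w + 2)) = 1
(3) = gcd((c - 7*r)*(c - 5*r), (c - 7*r)*(c + 7*r)) = -c + 7*r
(4) = gcd((s - 8)*(s - 1), (s - 1)*(s + 3)) = s - 1
(5) = gcd((b - 8)*(b - 3)*(b + 3), (b - 7)*(b + 3)) = b + 3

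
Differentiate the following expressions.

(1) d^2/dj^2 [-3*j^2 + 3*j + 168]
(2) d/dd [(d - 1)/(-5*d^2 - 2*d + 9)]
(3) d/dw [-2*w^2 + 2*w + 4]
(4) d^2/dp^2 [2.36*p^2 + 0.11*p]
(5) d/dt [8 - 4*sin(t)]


(1) = -6
(2) = (5*d^2 - 10*d + 7)/(25*d^4 + 20*d^3 - 86*d^2 - 36*d + 81)
(3) = 2 - 4*w
(4) = 4.72000000000000
(5) = -4*cos(t)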